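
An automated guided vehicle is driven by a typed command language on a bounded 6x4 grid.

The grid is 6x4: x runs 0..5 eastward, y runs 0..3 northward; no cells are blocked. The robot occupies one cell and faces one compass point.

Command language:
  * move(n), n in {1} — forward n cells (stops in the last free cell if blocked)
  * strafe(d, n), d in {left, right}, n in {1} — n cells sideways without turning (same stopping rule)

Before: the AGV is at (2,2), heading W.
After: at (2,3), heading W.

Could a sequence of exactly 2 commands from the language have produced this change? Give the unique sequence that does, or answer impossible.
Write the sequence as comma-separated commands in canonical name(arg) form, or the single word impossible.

strafe(right, 1), strafe(right, 1)

key: still facing W at the end — nothing in the sequence rotates
begin: at (2,2), heading W
t=1 strafe(right, 1) ⇒ at (2,3), heading W
t=2 strafe(right, 1) ⇒ at (2,3), heading W
no rival 2-sequence matches.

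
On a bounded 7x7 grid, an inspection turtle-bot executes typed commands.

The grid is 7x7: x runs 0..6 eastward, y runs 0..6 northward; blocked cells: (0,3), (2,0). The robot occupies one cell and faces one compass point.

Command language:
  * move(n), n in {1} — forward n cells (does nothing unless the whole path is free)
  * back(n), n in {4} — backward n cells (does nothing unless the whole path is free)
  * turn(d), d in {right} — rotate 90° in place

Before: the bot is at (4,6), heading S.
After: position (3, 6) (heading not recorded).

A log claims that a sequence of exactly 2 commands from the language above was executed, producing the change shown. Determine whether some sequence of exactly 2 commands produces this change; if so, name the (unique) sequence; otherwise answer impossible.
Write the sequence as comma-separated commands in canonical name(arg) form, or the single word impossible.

key: order matters: swapping turn(right) and move(1) lands elsewhere
from: at (4,6), heading S
step 1 (turn(right)): at (4,6), heading W
step 2 (move(1)): at (3,6), heading W
uniquely the one of 9 2-step routes that fits.

turn(right), move(1)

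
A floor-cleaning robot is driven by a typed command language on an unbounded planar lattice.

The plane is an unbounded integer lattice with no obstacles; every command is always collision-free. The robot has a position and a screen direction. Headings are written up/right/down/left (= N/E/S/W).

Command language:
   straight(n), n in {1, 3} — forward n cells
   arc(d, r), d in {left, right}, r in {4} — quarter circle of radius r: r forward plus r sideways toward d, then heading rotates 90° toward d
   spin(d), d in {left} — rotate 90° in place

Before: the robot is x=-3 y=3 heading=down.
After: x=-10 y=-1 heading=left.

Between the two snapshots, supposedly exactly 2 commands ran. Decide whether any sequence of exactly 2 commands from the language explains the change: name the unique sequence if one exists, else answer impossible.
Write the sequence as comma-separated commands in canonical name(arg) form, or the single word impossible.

arc(right, 4), straight(3)

key: cell and facing (now W) both changed — the 2 commands mix motion and turning
begin: x=-3 y=3 heading=down
1. arc(right, 4) → x=-7 y=-1 heading=left
2. straight(3) → x=-10 y=-1 heading=left
all 25 alternatives checked — unique.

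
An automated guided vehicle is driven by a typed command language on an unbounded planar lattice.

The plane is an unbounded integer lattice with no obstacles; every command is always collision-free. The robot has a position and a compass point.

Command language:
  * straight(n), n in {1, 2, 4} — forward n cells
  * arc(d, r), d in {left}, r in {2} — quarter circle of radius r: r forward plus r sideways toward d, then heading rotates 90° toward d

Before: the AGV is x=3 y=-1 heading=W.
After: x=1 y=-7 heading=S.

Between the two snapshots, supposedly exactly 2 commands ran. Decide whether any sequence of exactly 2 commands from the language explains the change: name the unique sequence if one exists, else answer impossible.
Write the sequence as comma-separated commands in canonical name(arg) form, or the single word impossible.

arc(left, 2), straight(4)

key: cell and facing (now S) both changed — the 2 commands mix motion and turning
t0: x=3 y=-1 heading=W
1. arc(left, 2) → x=1 y=-3 heading=S
2. straight(4) → x=1 y=-7 heading=S
no other 2-command option fits: unique.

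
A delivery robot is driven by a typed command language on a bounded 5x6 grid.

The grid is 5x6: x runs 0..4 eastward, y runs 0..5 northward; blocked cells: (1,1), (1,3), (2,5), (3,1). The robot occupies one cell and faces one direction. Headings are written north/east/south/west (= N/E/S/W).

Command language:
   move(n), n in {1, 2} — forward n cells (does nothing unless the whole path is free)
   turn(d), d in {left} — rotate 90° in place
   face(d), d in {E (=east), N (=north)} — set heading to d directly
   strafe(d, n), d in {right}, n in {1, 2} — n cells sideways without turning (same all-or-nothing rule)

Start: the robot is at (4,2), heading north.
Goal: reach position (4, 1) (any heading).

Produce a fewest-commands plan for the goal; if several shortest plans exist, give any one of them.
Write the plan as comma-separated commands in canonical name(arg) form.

face(E), strafe(right, 1)

begin: at (4,2), heading north
[1] after face(E): at (4,2), heading east
[2] after strafe(right, 1): at (4,1), heading east
no 1-step plan works, so 2 is optimal.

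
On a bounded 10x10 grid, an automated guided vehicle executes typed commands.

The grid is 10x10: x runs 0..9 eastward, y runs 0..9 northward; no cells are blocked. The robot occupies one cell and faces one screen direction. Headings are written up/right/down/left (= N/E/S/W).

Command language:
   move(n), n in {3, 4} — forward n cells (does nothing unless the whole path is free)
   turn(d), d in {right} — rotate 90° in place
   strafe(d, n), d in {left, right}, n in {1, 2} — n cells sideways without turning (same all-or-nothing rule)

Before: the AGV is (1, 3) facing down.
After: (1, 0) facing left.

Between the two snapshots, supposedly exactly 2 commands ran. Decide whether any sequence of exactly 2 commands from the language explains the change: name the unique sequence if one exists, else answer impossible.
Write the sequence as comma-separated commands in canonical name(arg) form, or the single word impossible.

move(3), turn(right)

key: cell and facing (now W) both changed — the 2 commands mix motion and turning
begin: (1, 3) facing down
step 1 (move(3)): (1, 0) facing down
step 2 (turn(right)): (1, 0) facing left
no rival 2-sequence matches.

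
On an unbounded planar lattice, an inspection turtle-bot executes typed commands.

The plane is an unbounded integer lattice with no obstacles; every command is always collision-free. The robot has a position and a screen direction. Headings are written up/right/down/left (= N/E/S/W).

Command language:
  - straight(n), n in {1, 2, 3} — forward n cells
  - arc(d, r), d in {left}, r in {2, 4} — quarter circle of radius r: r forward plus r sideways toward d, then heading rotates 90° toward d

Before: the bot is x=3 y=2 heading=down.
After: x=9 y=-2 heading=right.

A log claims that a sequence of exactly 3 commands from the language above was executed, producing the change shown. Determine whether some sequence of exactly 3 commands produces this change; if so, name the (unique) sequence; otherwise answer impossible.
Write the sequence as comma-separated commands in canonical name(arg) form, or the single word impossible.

key: cell and facing (now E) both changed — the 3 commands mix motion and turning
start: x=3 y=2 heading=down
step 1 (arc(left, 4)): x=7 y=-2 heading=right
step 2 (straight(1)): x=8 y=-2 heading=right
step 3 (straight(1)): x=9 y=-2 heading=right
no rival 3-sequence matches.

arc(left, 4), straight(1), straight(1)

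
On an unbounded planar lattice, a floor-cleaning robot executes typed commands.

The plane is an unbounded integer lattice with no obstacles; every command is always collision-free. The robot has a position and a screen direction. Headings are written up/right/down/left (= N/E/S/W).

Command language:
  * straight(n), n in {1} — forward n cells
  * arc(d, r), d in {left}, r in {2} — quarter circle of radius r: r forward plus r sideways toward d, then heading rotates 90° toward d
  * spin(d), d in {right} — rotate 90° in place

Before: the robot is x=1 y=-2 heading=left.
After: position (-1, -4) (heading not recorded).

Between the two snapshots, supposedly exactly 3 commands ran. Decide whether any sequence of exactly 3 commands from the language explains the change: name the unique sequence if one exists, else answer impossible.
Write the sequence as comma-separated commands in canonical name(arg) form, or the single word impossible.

arc(left, 2), spin(right), spin(right)

key: order matters: swapping arc(left, 2) and spin(right) lands elsewhere
start: x=1 y=-2 heading=left
t=1 arc(left, 2) ⇒ x=-1 y=-4 heading=down
t=2 spin(right) ⇒ x=-1 y=-4 heading=left
t=3 spin(right) ⇒ x=-1 y=-4 heading=up
no rival 3-sequence matches.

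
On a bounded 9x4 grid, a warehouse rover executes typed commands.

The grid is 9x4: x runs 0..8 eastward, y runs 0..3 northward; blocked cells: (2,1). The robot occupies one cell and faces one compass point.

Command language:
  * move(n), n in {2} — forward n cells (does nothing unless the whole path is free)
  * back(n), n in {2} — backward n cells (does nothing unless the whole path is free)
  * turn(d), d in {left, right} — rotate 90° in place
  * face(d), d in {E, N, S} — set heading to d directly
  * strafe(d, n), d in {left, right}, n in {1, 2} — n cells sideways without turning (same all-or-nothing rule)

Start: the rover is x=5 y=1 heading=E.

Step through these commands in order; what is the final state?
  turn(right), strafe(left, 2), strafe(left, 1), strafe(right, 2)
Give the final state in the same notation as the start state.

x=6 y=1 heading=S

initial: x=5 y=1 heading=E
t=1 turn(right) ⇒ x=5 y=1 heading=S
t=2 strafe(left, 2) ⇒ x=7 y=1 heading=S
t=3 strafe(left, 1) ⇒ x=8 y=1 heading=S
t=4 strafe(right, 2) ⇒ x=6 y=1 heading=S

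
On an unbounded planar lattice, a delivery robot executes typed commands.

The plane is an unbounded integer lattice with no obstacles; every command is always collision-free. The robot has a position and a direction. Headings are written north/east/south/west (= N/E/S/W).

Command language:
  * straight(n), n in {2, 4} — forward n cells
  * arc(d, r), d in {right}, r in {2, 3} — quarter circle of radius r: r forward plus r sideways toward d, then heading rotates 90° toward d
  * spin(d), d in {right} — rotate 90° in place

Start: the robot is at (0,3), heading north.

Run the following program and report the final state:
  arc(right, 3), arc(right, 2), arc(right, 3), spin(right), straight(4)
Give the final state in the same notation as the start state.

at (2,5), heading north

begin: at (0,3), heading north
[1] after arc(right, 3): at (3,6), heading east
[2] after arc(right, 2): at (5,4), heading south
[3] after arc(right, 3): at (2,1), heading west
[4] after spin(right): at (2,1), heading north
[5] after straight(4): at (2,5), heading north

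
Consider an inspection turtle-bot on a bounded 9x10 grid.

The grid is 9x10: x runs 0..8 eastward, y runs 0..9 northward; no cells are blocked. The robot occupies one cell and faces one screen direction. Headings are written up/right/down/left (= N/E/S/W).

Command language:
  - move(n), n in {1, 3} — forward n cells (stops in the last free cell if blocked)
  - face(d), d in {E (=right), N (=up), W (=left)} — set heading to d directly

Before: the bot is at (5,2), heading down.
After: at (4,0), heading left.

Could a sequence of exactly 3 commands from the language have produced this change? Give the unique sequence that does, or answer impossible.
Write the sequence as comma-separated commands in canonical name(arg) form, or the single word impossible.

key: position moved to (4,0) AND the heading swung to W — translation plus rotation needed
t0: at (5,2), heading down
[1] after move(3): at (5,0), heading down
[2] after face(W): at (5,0), heading left
[3] after move(1): at (4,0), heading left
all 125 alternatives checked — unique.

move(3), face(W), move(1)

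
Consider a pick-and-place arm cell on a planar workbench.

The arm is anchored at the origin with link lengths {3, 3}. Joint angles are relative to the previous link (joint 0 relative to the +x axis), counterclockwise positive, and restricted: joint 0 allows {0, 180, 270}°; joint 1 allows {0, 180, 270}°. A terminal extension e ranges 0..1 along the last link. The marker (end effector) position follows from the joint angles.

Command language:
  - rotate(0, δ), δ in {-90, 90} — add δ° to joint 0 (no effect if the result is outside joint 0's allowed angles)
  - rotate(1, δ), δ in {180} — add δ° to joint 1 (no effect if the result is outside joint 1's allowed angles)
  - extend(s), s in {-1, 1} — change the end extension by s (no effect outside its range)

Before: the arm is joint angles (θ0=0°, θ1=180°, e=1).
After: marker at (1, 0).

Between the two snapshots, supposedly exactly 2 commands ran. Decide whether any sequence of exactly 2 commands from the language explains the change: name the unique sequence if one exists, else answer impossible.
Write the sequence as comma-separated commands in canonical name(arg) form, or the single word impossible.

start: joint angles (θ0=0°, θ1=180°, e=1)
1. rotate(0, -90) → joint angles (θ0=270°, θ1=180°, e=1)
2. rotate(0, -90) → joint angles (θ0=180°, θ1=180°, e=1)
uniquely the one of 25 2-step routes that fits.

rotate(0, -90), rotate(0, -90)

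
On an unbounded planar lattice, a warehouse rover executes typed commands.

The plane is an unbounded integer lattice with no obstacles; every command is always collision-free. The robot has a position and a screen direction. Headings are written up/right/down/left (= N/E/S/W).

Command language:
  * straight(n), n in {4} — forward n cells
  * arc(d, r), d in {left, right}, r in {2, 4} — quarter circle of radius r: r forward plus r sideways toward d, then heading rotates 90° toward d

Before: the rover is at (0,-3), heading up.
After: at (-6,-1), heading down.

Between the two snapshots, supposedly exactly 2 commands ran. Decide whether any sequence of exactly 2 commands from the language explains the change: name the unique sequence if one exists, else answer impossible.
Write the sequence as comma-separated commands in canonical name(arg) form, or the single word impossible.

key: running arc(left, 2) before arc(left, 4) would end elsewhere — order is forced
initial: at (0,-3), heading up
step 1 (arc(left, 4)): at (-4,1), heading left
step 2 (arc(left, 2)): at (-6,-1), heading down
all 25 alternatives checked — unique.

arc(left, 4), arc(left, 2)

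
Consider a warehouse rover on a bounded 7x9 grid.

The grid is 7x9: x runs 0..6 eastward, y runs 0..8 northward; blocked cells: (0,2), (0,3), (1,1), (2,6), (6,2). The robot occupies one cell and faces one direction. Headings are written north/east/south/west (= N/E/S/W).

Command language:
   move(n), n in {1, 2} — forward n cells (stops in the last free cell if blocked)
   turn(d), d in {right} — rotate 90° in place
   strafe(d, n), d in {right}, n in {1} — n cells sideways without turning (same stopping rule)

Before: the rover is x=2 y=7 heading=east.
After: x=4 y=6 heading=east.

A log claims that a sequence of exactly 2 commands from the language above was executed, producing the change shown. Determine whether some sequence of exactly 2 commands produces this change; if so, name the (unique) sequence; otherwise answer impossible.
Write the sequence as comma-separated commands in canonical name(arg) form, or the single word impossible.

move(2), strafe(right, 1)

key: heading stays E — no command in the sequence turns
initial: x=2 y=7 heading=east
step 1 (move(2)): x=4 y=7 heading=east
step 2 (strafe(right, 1)): x=4 y=6 heading=east
no rival 2-sequence matches.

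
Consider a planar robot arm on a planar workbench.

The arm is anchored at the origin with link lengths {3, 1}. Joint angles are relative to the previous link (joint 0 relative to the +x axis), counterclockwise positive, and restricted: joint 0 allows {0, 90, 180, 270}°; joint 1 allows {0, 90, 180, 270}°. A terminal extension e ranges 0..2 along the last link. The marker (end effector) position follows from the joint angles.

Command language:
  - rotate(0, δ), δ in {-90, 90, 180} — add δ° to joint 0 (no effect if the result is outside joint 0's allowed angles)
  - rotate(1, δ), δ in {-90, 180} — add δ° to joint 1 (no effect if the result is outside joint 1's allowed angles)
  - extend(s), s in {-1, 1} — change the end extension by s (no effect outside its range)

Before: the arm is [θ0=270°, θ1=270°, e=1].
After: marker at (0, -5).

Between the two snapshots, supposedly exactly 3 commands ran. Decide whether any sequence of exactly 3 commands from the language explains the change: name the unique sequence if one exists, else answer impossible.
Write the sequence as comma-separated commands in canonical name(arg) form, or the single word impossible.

rotate(1, -90), rotate(1, -90), rotate(1, -90)

start: [θ0=270°, θ1=270°, e=1]
step 1 (rotate(1, -90)): [θ0=270°, θ1=180°, e=1]
step 2 (rotate(1, -90)): [θ0=270°, θ1=90°, e=1]
step 3 (rotate(1, -90)): [θ0=270°, θ1=0°, e=1]
no other 3-command option fits: unique.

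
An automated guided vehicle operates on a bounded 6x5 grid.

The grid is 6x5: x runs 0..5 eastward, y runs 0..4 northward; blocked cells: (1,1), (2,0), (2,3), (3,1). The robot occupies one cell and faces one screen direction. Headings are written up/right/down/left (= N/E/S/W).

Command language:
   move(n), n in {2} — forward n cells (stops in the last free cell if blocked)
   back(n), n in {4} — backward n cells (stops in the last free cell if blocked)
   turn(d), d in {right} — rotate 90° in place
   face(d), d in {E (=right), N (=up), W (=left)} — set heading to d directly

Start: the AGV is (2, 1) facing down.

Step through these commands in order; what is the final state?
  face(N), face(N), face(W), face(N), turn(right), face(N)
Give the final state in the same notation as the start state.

(2, 1) facing up

initial: (2, 1) facing down
[1] after face(N): (2, 1) facing up
[2] after face(N): (2, 1) facing up
[3] after face(W): (2, 1) facing left
[4] after face(N): (2, 1) facing up
[5] after turn(right): (2, 1) facing right
[6] after face(N): (2, 1) facing up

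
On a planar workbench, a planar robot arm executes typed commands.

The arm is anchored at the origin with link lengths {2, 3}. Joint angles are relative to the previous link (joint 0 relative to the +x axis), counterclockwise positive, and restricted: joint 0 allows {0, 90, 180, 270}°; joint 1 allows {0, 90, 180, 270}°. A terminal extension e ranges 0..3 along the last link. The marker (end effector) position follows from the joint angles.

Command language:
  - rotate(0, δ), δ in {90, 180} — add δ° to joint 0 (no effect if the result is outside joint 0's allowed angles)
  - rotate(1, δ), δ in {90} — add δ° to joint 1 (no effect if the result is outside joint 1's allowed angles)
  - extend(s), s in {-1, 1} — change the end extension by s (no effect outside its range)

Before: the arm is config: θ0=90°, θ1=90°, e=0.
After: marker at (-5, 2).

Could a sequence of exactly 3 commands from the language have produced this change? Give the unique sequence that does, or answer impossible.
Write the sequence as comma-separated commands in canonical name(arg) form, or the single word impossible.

key: running extend(1) before extend(-1) would end elsewhere — order is forced
from: config: θ0=90°, θ1=90°, e=0
step 1 (extend(-1)): config: θ0=90°, θ1=90°, e=0
step 2 (extend(1)): config: θ0=90°, θ1=90°, e=1
step 3 (extend(1)): config: θ0=90°, θ1=90°, e=2
uniquely the one of 125 3-step routes that fits.

extend(-1), extend(1), extend(1)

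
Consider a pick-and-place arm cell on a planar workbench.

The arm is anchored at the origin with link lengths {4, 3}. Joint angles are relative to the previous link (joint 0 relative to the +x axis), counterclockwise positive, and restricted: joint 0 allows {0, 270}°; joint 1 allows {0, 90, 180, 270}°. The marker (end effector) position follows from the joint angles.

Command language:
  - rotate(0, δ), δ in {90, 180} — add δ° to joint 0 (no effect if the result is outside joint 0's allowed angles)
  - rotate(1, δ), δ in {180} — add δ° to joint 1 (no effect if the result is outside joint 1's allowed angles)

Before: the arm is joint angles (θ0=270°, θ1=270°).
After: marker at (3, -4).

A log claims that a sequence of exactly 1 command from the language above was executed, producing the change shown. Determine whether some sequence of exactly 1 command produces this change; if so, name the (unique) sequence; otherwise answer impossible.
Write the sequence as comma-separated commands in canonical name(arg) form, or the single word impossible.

rotate(1, 180)

from: joint angles (θ0=270°, θ1=270°)
[1] after rotate(1, 180): joint angles (θ0=270°, θ1=90°)
all 3 alternatives checked — unique.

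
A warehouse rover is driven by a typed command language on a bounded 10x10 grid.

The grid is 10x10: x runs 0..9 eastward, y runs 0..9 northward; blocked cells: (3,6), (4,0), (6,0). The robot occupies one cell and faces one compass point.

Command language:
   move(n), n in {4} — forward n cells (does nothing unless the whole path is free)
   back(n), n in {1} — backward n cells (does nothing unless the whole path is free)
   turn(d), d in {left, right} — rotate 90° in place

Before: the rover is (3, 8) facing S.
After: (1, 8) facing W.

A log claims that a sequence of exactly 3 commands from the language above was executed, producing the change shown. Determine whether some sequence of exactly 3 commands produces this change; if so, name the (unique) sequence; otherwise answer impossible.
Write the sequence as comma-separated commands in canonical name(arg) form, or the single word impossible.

checked all 3-command options: none fits.

impossible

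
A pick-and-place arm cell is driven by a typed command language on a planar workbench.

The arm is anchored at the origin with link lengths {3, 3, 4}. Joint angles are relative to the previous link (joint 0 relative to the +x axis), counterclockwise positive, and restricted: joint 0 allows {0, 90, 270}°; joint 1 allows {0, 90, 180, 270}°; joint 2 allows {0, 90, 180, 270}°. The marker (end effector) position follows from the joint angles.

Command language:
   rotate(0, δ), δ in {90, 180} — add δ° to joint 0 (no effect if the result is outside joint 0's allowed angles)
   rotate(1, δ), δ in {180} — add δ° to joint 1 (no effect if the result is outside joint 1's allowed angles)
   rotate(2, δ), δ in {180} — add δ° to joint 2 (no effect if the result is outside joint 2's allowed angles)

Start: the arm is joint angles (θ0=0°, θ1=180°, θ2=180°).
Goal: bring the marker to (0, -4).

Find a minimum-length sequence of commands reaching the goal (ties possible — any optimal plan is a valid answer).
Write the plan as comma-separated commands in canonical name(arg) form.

rotate(0, 90), rotate(2, 180)

from: joint angles (θ0=0°, θ1=180°, θ2=180°)
1. rotate(0, 90) → joint angles (θ0=90°, θ1=180°, θ2=180°)
2. rotate(2, 180) → joint angles (θ0=90°, θ1=180°, θ2=0°)
minimal: 2 command(s), checked below 2.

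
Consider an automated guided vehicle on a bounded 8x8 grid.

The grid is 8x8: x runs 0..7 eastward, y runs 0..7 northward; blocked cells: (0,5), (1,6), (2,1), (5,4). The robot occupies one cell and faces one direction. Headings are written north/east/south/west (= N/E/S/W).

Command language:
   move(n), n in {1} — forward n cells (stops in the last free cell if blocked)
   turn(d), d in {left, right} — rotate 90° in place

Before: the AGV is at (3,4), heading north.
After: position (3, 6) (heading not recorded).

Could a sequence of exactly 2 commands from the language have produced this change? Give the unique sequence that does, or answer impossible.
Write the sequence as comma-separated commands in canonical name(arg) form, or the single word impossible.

begin: at (3,4), heading north
t=1 move(1) ⇒ at (3,5), heading north
t=2 move(1) ⇒ at (3,6), heading north
all 9 alternatives checked — unique.

move(1), move(1)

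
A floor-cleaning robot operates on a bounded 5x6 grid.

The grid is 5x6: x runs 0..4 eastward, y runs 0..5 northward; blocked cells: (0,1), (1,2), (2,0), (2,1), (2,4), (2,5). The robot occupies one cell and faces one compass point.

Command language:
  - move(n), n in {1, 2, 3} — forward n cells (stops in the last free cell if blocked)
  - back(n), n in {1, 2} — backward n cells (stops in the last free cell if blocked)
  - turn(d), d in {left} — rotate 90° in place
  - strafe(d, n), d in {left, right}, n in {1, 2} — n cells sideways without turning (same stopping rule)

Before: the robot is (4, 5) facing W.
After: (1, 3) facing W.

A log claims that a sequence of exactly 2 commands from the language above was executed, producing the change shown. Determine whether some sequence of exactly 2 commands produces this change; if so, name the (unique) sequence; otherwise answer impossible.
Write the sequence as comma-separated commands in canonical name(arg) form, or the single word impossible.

key: still facing W at the end — nothing in the sequence rotates
from: (4, 5) facing W
1. strafe(left, 2) → (4, 3) facing W
2. move(3) → (1, 3) facing W
uniquely the one of 100 2-step routes that fits.

strafe(left, 2), move(3)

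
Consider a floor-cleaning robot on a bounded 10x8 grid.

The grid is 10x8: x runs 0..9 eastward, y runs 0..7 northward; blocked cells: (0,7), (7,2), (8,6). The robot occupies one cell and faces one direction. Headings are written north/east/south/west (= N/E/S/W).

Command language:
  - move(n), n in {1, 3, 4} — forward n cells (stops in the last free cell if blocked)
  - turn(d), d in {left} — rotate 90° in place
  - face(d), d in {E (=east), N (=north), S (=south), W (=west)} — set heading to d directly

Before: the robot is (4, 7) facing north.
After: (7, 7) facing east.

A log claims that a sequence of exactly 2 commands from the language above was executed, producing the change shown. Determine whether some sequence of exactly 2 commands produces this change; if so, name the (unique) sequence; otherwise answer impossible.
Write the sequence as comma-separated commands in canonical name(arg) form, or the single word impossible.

key: cell and facing (now E) both changed — the 2 commands mix motion and turning
begin: (4, 7) facing north
[1] after face(E): (4, 7) facing east
[2] after move(3): (7, 7) facing east
all 64 alternatives checked — unique.

face(E), move(3)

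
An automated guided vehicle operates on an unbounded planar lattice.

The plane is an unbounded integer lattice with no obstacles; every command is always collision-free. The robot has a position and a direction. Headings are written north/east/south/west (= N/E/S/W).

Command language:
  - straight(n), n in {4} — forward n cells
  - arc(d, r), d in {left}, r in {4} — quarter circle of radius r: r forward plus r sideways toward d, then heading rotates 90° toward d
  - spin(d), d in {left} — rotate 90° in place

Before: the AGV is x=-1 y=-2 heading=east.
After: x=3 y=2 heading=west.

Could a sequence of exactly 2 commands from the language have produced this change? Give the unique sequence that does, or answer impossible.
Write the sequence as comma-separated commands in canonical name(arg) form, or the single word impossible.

arc(left, 4), spin(left)

key: running spin(left) before arc(left, 4) would end elsewhere — order is forced
start: x=-1 y=-2 heading=east
step 1 (arc(left, 4)): x=3 y=2 heading=north
step 2 (spin(left)): x=3 y=2 heading=west
uniquely the one of 9 2-step routes that fits.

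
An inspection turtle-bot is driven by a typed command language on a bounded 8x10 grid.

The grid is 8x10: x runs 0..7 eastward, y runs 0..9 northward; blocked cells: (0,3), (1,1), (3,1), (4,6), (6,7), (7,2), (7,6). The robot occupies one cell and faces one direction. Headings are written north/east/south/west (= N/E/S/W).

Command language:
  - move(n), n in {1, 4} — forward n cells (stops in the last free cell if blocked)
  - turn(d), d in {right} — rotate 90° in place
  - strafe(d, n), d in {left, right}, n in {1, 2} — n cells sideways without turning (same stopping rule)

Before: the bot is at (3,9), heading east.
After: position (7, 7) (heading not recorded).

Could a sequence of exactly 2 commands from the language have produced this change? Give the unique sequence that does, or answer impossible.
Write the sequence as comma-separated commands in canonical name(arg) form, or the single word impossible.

move(4), strafe(right, 2)

key: order matters: swapping move(4) and strafe(right, 2) lands elsewhere
initial: at (3,9), heading east
step 1 (move(4)): at (7,9), heading east
step 2 (strafe(right, 2)): at (7,7), heading east
uniquely the one of 49 2-step routes that fits.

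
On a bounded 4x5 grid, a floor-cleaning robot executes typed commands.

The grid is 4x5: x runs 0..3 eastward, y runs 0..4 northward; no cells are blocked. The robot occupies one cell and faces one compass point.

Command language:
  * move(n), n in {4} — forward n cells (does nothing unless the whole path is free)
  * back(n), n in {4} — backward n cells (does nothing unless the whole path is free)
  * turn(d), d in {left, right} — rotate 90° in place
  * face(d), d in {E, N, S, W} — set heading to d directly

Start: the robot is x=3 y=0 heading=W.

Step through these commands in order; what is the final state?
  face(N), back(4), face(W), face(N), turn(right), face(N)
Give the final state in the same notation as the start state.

begin: x=3 y=0 heading=W
t=1 face(N) ⇒ x=3 y=0 heading=N
t=2 back(4) ⇒ x=3 y=0 heading=N
t=3 face(W) ⇒ x=3 y=0 heading=W
t=4 face(N) ⇒ x=3 y=0 heading=N
t=5 turn(right) ⇒ x=3 y=0 heading=E
t=6 face(N) ⇒ x=3 y=0 heading=N

x=3 y=0 heading=N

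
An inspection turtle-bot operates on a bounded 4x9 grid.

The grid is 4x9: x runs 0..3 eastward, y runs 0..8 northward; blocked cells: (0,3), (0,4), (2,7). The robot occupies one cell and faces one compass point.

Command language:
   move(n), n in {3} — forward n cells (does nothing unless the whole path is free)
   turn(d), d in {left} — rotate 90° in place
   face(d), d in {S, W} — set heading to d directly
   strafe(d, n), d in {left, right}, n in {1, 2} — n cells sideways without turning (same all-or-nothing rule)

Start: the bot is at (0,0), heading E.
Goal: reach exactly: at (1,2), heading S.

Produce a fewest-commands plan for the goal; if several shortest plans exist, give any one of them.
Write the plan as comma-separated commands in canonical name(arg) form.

from: at (0,0), heading E
t=1 strafe(left, 2) ⇒ at (0,2), heading E
t=2 face(S) ⇒ at (0,2), heading S
t=3 strafe(left, 1) ⇒ at (1,2), heading S
no 2-step plan works, so 3 is optimal.

strafe(left, 2), face(S), strafe(left, 1)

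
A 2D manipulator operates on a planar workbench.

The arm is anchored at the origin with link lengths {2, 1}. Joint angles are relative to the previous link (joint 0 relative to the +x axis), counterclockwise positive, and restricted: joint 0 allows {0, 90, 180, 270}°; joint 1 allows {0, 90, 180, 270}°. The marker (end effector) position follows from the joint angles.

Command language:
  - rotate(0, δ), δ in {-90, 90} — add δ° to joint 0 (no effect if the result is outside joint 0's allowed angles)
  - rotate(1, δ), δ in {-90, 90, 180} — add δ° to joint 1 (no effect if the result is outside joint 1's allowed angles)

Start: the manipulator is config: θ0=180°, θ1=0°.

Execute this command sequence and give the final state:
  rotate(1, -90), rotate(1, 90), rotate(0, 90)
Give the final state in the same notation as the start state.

from: config: θ0=180°, θ1=0°
step 1 (rotate(1, -90)): config: θ0=180°, θ1=270°
step 2 (rotate(1, 90)): config: θ0=180°, θ1=0°
step 3 (rotate(0, 90)): config: θ0=270°, θ1=0°

config: θ0=270°, θ1=0°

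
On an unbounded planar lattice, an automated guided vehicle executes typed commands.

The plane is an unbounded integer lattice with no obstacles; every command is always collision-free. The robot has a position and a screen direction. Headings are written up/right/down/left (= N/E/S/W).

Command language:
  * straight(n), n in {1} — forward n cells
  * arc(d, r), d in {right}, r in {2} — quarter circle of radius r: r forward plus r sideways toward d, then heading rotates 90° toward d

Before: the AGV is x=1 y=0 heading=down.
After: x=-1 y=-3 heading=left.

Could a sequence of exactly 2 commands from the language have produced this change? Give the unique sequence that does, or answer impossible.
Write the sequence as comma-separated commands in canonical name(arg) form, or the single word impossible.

key: order matters: swapping straight(1) and arc(right, 2) lands elsewhere
from: x=1 y=0 heading=down
1. straight(1) → x=1 y=-1 heading=down
2. arc(right, 2) → x=-1 y=-3 heading=left
no rival 2-sequence matches.

straight(1), arc(right, 2)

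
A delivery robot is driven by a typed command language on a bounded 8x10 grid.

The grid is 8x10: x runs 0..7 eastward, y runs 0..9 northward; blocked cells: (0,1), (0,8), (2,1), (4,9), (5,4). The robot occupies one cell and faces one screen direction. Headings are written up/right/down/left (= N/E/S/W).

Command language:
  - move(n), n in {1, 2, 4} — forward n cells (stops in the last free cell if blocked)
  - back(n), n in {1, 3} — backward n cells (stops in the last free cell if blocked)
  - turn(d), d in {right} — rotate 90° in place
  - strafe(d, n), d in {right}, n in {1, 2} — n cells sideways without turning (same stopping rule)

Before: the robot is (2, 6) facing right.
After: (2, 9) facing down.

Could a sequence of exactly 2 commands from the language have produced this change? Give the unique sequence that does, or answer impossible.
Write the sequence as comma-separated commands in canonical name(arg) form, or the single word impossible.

turn(right), back(3)

key: cell and facing (now S) both changed — the 2 commands mix motion and turning
initial: (2, 6) facing right
t=1 turn(right) ⇒ (2, 6) facing down
t=2 back(3) ⇒ (2, 9) facing down
no other 2-command option fits: unique.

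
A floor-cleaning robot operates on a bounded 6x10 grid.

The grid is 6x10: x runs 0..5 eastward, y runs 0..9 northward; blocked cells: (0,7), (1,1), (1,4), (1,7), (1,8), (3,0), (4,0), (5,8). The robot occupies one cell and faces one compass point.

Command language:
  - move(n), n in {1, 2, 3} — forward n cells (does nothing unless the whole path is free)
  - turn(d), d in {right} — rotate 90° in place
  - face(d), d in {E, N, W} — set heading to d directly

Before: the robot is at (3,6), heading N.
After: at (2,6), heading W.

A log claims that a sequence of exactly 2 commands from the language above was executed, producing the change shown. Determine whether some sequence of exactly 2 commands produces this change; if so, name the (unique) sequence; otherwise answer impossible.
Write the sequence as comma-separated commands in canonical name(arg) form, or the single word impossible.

key: position moved to (2,6) AND the heading swung to W — translation plus rotation needed
t0: at (3,6), heading N
1. face(W) → at (3,6), heading W
2. move(1) → at (2,6), heading W
all 49 alternatives checked — unique.

face(W), move(1)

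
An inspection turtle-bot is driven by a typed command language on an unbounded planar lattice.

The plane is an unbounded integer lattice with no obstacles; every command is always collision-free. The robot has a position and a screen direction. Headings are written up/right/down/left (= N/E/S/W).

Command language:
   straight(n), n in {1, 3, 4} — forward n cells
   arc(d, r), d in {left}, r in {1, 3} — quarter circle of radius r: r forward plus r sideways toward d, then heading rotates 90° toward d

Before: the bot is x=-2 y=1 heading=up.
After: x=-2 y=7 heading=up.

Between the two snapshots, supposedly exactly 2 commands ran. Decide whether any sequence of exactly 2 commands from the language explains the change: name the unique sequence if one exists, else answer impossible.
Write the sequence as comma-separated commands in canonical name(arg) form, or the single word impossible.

straight(3), straight(3)

key: heading stays N — no command in the sequence turns
t0: x=-2 y=1 heading=up
[1] after straight(3): x=-2 y=4 heading=up
[2] after straight(3): x=-2 y=7 heading=up
no other 2-command option fits: unique.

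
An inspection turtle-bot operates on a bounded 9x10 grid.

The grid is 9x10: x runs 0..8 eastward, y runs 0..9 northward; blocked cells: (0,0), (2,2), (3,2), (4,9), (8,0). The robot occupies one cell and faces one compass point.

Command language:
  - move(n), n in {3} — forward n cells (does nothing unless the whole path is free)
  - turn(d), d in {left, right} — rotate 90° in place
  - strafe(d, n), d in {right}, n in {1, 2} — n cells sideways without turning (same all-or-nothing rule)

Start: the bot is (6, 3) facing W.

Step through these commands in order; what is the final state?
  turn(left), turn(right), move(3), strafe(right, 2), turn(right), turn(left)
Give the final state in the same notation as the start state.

(3, 5) facing W

start: (6, 3) facing W
1. turn(left) → (6, 3) facing S
2. turn(right) → (6, 3) facing W
3. move(3) → (3, 3) facing W
4. strafe(right, 2) → (3, 5) facing W
5. turn(right) → (3, 5) facing N
6. turn(left) → (3, 5) facing W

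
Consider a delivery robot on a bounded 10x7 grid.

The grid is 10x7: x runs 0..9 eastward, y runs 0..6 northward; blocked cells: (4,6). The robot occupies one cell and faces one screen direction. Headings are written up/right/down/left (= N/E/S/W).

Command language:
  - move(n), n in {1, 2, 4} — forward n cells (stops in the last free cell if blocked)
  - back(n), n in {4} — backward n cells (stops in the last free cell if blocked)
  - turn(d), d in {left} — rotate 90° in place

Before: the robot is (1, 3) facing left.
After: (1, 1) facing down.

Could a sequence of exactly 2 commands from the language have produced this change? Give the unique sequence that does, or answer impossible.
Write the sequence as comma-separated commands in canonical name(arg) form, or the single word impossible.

key: position moved to (1,1) AND the heading swung to S — translation plus rotation needed
from: (1, 3) facing left
1. turn(left) → (1, 3) facing down
2. move(2) → (1, 1) facing down
uniquely the one of 25 2-step routes that fits.

turn(left), move(2)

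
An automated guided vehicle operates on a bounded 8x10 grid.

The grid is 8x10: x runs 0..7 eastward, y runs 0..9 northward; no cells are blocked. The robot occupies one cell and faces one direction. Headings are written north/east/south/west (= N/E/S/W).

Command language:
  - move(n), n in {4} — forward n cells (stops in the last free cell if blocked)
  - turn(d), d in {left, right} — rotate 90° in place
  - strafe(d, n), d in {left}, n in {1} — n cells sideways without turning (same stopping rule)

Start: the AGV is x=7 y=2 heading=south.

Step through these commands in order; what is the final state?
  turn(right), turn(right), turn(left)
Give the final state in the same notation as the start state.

x=7 y=2 heading=west

from: x=7 y=2 heading=south
t=1 turn(right) ⇒ x=7 y=2 heading=west
t=2 turn(right) ⇒ x=7 y=2 heading=north
t=3 turn(left) ⇒ x=7 y=2 heading=west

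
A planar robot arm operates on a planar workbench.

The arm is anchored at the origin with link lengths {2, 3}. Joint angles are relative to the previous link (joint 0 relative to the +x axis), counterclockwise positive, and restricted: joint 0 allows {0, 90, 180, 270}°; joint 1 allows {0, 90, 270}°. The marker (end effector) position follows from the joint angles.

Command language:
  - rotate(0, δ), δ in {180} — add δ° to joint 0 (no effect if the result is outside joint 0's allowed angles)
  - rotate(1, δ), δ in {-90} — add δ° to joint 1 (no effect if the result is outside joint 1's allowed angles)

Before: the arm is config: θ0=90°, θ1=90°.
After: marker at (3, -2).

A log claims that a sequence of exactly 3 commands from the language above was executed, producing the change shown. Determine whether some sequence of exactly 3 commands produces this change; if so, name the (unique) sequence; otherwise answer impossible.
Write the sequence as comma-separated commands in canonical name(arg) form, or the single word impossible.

rotate(0, 180), rotate(0, 180), rotate(0, 180)

from: config: θ0=90°, θ1=90°
[1] after rotate(0, 180): config: θ0=270°, θ1=90°
[2] after rotate(0, 180): config: θ0=90°, θ1=90°
[3] after rotate(0, 180): config: θ0=270°, θ1=90°
uniquely the one of 8 3-step routes that fits.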